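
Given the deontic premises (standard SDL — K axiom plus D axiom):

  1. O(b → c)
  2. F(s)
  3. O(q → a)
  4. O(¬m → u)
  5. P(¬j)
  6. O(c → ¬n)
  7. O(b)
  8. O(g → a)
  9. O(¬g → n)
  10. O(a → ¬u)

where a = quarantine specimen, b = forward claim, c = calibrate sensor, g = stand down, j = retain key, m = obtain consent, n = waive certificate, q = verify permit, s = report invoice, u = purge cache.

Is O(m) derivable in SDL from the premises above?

Premise 7 states O(b) outright.
From O(b) and premise 1, O(b → c), we obtain O(c).
With premise 6, O(c → ¬n), the K-axiom yields O(¬n).
Premise 9, O(¬g → n), contraposes to O(¬n → g); with O(¬n) we get O(g).
With premise 8, O(g → a), the K-axiom yields O(a).
Applying K to premise 10 (O(a → ¬u)) and O(a) yields O(¬u).
Premise 4, O(¬m → u), contraposes to O(¬u → m); with O(¬u) we get O(m).
Premises 2, 3, 5 do not contribute to this derivation.
So O(m) follows.

Yes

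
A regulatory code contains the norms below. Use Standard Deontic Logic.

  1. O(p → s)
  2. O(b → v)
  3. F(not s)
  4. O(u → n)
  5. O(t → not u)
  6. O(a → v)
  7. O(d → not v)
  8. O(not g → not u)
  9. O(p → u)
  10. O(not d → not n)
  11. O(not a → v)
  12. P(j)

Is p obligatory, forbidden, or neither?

Forbidden

Premises 11 and 6 are O(not a → v) and O(a → v); every ideal world satisfies not a or a, so in either case v holds — hence O(v).
The contrapositive of premise 7 (O(d → not v)) is O(v → not d), and O(v) is already established, so O(not d).
Premise 10 is O(not d → not n); since O(not d), deontic closure gives O(not n).
The contrapositive of premise 4 (O(u → n)) is O(not n → not u), and O(not n) is already established, so O(not u).
Premise 9, O(p → u), contraposes to O(not u → not p); with O(not u) we get O(not p).
Premises 1, 2, 3, 5, 8, 12 do not contribute to this derivation.
Thus O(not p), which is F(p): p is forbidden.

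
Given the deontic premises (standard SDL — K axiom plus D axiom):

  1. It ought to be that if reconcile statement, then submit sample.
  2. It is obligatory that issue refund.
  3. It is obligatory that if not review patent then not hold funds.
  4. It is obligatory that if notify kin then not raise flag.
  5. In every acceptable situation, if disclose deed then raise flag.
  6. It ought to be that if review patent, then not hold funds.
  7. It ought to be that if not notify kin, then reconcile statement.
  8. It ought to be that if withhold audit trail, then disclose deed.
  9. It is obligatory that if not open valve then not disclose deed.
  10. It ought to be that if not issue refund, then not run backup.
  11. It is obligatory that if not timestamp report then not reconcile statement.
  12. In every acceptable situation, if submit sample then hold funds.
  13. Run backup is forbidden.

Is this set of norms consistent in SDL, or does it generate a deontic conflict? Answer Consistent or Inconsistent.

Premise 10 is O(¬issue_refund → ¬run_backup); even if O(¬run_backup) held, inferring O(¬issue_refund) would be affirming the consequent — invalid.
So O(¬issue_refund) is not derivable, and the apparent clash with O(issue_refund) does not arise.
A world satisfying every obligation exists (e.g. disclose_deed=false, hold_funds=false, issue_refund=true, notify_kin=true, open_valve=false, raise_flag=false, reconcile_statement=false, review_patent=false, run_backup=false, submit_sample=false, timestamp_report=false, withhold_audit_trail=false); no atom is both obligatory and forbidden, so the set is consistent.

Consistent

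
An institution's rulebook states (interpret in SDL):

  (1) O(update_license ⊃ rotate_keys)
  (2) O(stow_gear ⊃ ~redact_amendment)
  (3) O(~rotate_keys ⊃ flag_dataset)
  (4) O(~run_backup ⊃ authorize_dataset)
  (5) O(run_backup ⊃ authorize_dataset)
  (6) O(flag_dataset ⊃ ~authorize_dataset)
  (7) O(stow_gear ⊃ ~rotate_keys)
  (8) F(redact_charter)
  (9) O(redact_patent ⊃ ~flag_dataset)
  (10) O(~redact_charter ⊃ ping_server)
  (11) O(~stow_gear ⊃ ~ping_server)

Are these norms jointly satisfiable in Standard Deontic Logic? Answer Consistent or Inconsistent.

Inconsistent

Premises 4 and 5 are O(~run_backup ⊃ authorize_dataset) and O(run_backup ⊃ authorize_dataset); every ideal world satisfies ~run_backup or run_backup, so in either case authorize_dataset holds — hence O(authorize_dataset).
The contrapositive of premise 6 (O(flag_dataset ⊃ ~authorize_dataset)) is O(authorize_dataset ⊃ ~flag_dataset), and O(authorize_dataset) is already established, so O(~flag_dataset).
The contrapositive of premise 3 (O(~rotate_keys ⊃ flag_dataset)) is O(~flag_dataset ⊃ rotate_keys), and O(~flag_dataset) is already established, so O(rotate_keys).
Premise 7, O(stow_gear ⊃ ~rotate_keys), contraposes to O(rotate_keys ⊃ ~stow_gear); with O(rotate_keys) we get O(~stow_gear).
With premise 11, O(~stow_gear ⊃ ~ping_server), the K-axiom yields O(~ping_server).
Premise 10, O(~redact_charter ⊃ ping_server), contraposes to O(~ping_server ⊃ redact_charter); with O(~ping_server) we get O(redact_charter).
But premise 8, F(redact_charter), means O(~redact_charter).
We now have both O(redact_charter) and O(~redact_charter) — redact_charter is simultaneously obligatory and forbidden, violating the D-axiom.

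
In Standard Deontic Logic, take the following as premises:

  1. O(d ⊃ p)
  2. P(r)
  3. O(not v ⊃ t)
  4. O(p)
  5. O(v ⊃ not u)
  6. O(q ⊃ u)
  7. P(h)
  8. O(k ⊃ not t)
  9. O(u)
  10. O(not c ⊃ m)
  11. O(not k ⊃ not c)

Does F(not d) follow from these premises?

Premise 1 is O(d ⊃ p); even if O(p) held, inferring O(d) would be affirming the consequent — invalid.
No other premise forces O(d). An ideal world satisfying every premise can still have not d true, so F(not d) is not derivable.

No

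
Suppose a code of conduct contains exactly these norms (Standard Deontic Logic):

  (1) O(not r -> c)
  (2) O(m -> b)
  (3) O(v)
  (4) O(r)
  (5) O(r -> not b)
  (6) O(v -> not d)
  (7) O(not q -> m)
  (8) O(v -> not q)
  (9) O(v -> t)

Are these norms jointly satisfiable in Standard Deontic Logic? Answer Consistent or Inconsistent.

Inconsistent

Premise 4 gives O(r).
With premise 5, O(r -> not b), the K-axiom yields O(not b).
Premise 2 is O(m -> b); contrapositively O(not b -> not m). Since O(not b) holds, K gives O(not m).
Premise 7 is O(not q -> m); contrapositively O(not m -> q). Since O(not m) holds, K gives O(q).
The contrapositive of premise 8 (O(v -> not q)) is O(q -> not v), and O(q) is already established, so O(not v).
However, premise 3 gives O(v).
We now have both O(not v) and O(v) — v is simultaneously obligatory and forbidden, violating the D-axiom.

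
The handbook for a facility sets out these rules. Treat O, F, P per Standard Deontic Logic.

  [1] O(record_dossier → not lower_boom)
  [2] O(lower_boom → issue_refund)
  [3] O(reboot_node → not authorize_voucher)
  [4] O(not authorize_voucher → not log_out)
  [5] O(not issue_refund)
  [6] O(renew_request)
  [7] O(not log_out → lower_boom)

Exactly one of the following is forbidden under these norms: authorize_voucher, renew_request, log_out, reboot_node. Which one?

Premise 5 gives O(not issue_refund).
Premise 2, O(lower_boom → issue_refund), contraposes to O(not issue_refund → not lower_boom); with O(not issue_refund) we get O(not lower_boom).
Premise 7 is O(not log_out → lower_boom); contrapositively O(not lower_boom → log_out). Since O(not lower_boom) holds, K gives O(log_out).
Premise 4 is O(not authorize_voucher → not log_out); contrapositively O(log_out → authorize_voucher). Since O(log_out) holds, K gives O(authorize_voucher).
Premise 3 is O(reboot_node → not authorize_voucher); contrapositively O(authorize_voucher → not reboot_node). Since O(authorize_voucher) holds, K gives O(not reboot_node).
So O(not reboot_node) holds, i.e. reboot_node is forbidden. None of the other listed options is forbidden under the premises.

reboot_node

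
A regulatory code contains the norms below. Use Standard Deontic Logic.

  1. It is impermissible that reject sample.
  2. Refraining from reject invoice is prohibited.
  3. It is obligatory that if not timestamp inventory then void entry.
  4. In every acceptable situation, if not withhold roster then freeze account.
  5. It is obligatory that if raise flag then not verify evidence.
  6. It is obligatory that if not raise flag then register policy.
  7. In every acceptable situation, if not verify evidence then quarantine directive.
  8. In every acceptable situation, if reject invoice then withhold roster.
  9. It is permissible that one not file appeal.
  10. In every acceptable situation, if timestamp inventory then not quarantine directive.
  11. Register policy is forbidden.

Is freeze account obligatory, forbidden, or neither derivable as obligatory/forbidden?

Neither

Premise 4 is O(¬withhold_roster → freeze_account), but O(¬withhold_roster) is not derivable from the premises, so it does not yield O(freeze_account).
No premise or chain of K-axiom applications forces O(freeze_account), and none forces O(¬freeze_account). So freeze_account is neither obligatory nor forbidden under these norms.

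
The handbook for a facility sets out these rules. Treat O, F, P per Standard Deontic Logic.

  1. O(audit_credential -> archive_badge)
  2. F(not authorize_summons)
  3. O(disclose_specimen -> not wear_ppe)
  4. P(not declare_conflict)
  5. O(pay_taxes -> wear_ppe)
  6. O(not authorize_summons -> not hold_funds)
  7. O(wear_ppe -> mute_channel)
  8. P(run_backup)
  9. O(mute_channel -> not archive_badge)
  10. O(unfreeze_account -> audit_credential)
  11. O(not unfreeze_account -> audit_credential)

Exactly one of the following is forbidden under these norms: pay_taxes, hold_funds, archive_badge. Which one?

pay_taxes

By case analysis on not unfreeze_account: premise 11 gives O(not unfreeze_account -> audit_credential) and premise 10 gives O(unfreeze_account -> audit_credential), so O(audit_credential) either way.
From O(audit_credential) and premise 1, O(audit_credential -> archive_badge), we obtain O(archive_badge).
Premise 9 is O(mute_channel -> not archive_badge); contrapositively O(archive_badge -> not mute_channel). Since O(archive_badge) holds, K gives O(not mute_channel).
Premise 7 is O(wear_ppe -> mute_channel); contrapositively O(not mute_channel -> not wear_ppe). Since O(not mute_channel) holds, K gives O(not wear_ppe).
The contrapositive of premise 5 (O(pay_taxes -> wear_ppe)) is O(not wear_ppe -> not pay_taxes), and O(not wear_ppe) is already established, so O(not pay_taxes).
So O(not pay_taxes) holds, i.e. pay_taxes is forbidden. None of the other listed options is forbidden under the premises.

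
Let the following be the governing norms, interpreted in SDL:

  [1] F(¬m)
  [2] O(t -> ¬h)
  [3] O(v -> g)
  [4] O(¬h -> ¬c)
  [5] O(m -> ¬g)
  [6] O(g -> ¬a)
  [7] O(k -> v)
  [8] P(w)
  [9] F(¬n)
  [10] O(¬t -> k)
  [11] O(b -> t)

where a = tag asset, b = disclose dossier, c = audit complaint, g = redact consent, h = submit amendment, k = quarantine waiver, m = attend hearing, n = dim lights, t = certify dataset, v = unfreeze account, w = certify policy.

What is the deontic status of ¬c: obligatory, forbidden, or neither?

Obligatory

F(¬m) at premise 1 means O(m).
From O(m) and premise 5, O(m -> ¬g), we obtain O(¬g).
Premise 3, O(v -> g), contraposes to O(¬g -> ¬v); with O(¬g) we get O(¬v).
The contrapositive of premise 7 (O(k -> v)) is O(¬v -> ¬k), and O(¬v) is already established, so O(¬k).
Premise 10, O(¬t -> k), contraposes to O(¬k -> t); with O(¬k) we get O(t).
Applying K to premise 2 (O(t -> ¬h)) and O(t) yields O(¬h).
Applying K to premise 4 (O(¬h -> ¬c)) and O(¬h) yields O(¬c).
Premises 6, 8, 9, 11 do not contribute to this derivation.
Hence ¬c is obligatory.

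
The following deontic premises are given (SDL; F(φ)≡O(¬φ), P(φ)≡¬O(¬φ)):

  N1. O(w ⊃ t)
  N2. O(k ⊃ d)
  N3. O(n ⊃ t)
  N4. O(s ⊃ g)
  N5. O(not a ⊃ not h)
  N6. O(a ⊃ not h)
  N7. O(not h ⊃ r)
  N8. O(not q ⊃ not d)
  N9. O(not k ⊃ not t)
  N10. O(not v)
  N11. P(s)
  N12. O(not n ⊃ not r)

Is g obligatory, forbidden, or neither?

Neither

Premise 4 is O(s ⊃ g), but O(s) is not derivable from the premises (the permission P(s) asserts only not O(not s), not O(s)), so it does not yield O(g).
No premise or chain of K-axiom applications forces O(g), and none forces O(not g). So g is neither obligatory nor forbidden under these norms.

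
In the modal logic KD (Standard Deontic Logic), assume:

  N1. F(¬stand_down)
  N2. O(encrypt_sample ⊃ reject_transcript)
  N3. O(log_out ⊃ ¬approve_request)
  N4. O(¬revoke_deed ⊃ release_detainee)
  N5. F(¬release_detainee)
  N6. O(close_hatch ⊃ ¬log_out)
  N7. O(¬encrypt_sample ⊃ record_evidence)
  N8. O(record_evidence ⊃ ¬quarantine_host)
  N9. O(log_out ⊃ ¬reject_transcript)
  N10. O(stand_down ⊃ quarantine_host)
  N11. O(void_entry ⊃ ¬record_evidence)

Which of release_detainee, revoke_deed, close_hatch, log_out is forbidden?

Premise 1, F(¬stand_down), is equivalent to O(stand_down).
Applying K to premise 10 (O(stand_down ⊃ quarantine_host)) and O(stand_down) yields O(quarantine_host).
The contrapositive of premise 8 (O(record_evidence ⊃ ¬quarantine_host)) is O(quarantine_host ⊃ ¬record_evidence), and O(quarantine_host) is already established, so O(¬record_evidence).
The contrapositive of premise 7 (O(¬encrypt_sample ⊃ record_evidence)) is O(¬record_evidence ⊃ encrypt_sample), and O(¬record_evidence) is already established, so O(encrypt_sample).
From O(encrypt_sample) and premise 2, O(encrypt_sample ⊃ reject_transcript), we obtain O(reject_transcript).
Premise 9, O(log_out ⊃ ¬reject_transcript), contraposes to O(reject_transcript ⊃ ¬log_out); with O(reject_transcript) we get O(¬log_out).
So O(¬log_out) holds, i.e. log_out is forbidden. None of the other listed options is forbidden under the premises.

log_out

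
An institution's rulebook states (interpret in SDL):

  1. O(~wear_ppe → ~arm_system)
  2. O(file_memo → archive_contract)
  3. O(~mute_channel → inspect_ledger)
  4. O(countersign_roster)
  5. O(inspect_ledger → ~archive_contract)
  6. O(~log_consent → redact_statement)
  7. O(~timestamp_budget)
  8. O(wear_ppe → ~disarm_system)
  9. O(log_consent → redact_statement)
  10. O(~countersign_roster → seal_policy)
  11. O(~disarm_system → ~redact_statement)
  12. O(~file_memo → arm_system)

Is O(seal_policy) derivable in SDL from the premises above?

No

Premise 10 is O(~countersign_roster → seal_policy), but O(~countersign_roster) is not derivable from the premises, so it does not yield O(seal_policy).
No other premise forces O(seal_policy). An ideal world satisfying every premise can still have seal_policy false, so O(seal_policy) is not derivable.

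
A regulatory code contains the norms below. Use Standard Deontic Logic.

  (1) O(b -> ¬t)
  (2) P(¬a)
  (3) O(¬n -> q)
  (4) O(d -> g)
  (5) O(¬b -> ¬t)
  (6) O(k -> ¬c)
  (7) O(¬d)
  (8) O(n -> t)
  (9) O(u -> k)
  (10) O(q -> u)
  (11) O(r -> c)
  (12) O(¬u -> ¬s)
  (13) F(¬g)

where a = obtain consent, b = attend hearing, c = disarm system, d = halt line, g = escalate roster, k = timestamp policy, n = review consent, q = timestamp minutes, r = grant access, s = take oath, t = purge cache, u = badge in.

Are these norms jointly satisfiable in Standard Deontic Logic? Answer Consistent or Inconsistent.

Premise 4 is O(d -> g); even if O(g) held, inferring O(d) would be affirming the consequent — invalid.
So O(d) is not derivable, and the apparent clash with O(¬d) does not arise.
A world satisfying every obligation exists (e.g. a=false, b=false, c=false, d=false, g=true, k=true, n=false, q=true, r=false, s=false, t=false, u=true); no atom is both obligatory and forbidden, so the set is consistent.

Consistent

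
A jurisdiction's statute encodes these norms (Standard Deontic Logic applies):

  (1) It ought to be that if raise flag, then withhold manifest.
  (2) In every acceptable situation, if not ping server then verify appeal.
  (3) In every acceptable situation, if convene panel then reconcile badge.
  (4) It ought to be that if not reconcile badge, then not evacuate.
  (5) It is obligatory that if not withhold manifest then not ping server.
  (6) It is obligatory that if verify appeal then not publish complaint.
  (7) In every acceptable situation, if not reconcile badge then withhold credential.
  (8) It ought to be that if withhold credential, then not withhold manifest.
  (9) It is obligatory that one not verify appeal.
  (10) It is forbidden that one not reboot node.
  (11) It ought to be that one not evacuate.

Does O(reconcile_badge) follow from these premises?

Yes

From premise 9 we have O(¬verify_appeal).
Premise 2, O(¬ping_server → verify_appeal), contraposes to O(¬verify_appeal → ping_server); with O(¬verify_appeal) we get O(ping_server).
The contrapositive of premise 5 (O(¬withhold_manifest → ¬ping_server)) is O(ping_server → withhold_manifest), and O(ping_server) is already established, so O(withhold_manifest).
Premise 8, O(withhold_credential → ¬withhold_manifest), contraposes to O(withhold_manifest → ¬withhold_credential); with O(withhold_manifest) we get O(¬withhold_credential).
The contrapositive of premise 7 (O(¬reconcile_badge → withhold_credential)) is O(¬withhold_credential → reconcile_badge), and O(¬withhold_credential) is already established, so O(reconcile_badge).
Premises 1, 3, 4, 6, 10, 11 do not contribute to this derivation.
So O(reconcile_badge) follows.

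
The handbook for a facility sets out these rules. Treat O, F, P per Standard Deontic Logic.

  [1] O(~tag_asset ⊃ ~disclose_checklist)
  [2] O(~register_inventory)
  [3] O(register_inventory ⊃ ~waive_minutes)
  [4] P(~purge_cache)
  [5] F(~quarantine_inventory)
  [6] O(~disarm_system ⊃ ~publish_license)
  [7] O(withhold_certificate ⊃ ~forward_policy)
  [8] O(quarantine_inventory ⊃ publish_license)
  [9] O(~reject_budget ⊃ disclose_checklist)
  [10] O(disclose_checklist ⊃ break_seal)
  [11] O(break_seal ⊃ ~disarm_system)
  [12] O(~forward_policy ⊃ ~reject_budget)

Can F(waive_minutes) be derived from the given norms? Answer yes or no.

No

Premise 3 is O(register_inventory ⊃ ~waive_minutes), but O(register_inventory) is not derivable from the premises, so it does not yield O(~waive_minutes).
No other premise forces O(~waive_minutes). An ideal world satisfying every premise can still have waive_minutes true, so F(waive_minutes) is not derivable.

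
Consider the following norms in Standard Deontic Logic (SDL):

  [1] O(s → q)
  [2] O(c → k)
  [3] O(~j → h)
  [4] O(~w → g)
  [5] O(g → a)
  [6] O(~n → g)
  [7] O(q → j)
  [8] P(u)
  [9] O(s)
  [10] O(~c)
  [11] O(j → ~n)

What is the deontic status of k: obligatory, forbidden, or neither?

Neither

Premise 2 is O(c → k), but O(c) is not derivable from the premises, so it does not yield O(k).
No premise or chain of K-axiom applications forces O(k), and none forces O(~k). So k is neither obligatory nor forbidden under these norms.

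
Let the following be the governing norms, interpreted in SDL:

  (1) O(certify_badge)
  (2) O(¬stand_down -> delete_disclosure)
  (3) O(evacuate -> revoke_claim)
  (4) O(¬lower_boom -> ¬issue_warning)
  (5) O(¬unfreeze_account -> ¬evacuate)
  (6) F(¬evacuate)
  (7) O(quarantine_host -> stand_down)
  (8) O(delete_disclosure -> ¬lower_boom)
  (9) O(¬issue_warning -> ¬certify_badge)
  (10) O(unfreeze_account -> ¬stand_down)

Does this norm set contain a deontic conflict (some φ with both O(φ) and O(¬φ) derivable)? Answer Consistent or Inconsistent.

Premise 1 states O(certify_badge) outright.
The contrapositive of premise 9 (O(¬issue_warning -> ¬certify_badge)) is O(certify_badge -> issue_warning), and O(certify_badge) is already established, so O(issue_warning).
Premise 4, O(¬lower_boom -> ¬issue_warning), contraposes to O(issue_warning -> lower_boom); with O(issue_warning) we get O(lower_boom).
Premise 8, O(delete_disclosure -> ¬lower_boom), contraposes to O(lower_boom -> ¬delete_disclosure); with O(lower_boom) we get O(¬delete_disclosure).
Premise 2 is O(¬stand_down -> delete_disclosure); contrapositively O(¬delete_disclosure -> stand_down). Since O(¬delete_disclosure) holds, K gives O(stand_down).
Premise 10 is O(unfreeze_account -> ¬stand_down); contrapositively O(stand_down -> ¬unfreeze_account). Since O(stand_down) holds, K gives O(¬unfreeze_account).
From O(¬unfreeze_account) and premise 5, O(¬unfreeze_account -> ¬evacuate), we obtain O(¬evacuate).
Yet premise 6 is F(¬evacuate), i.e. O(evacuate).
We now have both O(¬evacuate) and O(evacuate) — evacuate is simultaneously obligatory and forbidden, violating the D-axiom.

Inconsistent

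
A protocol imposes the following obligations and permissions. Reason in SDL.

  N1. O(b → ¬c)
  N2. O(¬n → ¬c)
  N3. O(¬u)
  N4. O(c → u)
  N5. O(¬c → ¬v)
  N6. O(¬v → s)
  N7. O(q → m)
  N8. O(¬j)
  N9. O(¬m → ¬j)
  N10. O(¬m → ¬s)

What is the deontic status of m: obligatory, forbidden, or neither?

Obligatory

Premise 3 gives O(¬u).
The contrapositive of premise 4 (O(c → u)) is O(¬u → ¬c), and O(¬u) is already established, so O(¬c).
Applying K to premise 5 (O(¬c → ¬v)) and O(¬c) yields O(¬v).
Premise 6 is O(¬v → s); since O(¬v), deontic closure gives O(s).
Premise 10 is O(¬m → ¬s); contrapositively O(s → m). Since O(s) holds, K gives O(m).
Premises 1, 2, 7, 8, 9 do not contribute to this derivation.
Hence m is obligatory.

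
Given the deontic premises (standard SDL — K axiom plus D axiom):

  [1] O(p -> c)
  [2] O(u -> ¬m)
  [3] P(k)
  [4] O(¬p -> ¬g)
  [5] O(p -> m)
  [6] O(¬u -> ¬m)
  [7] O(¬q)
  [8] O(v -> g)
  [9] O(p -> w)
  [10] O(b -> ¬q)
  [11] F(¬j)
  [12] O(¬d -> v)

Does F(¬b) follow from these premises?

No

Premise 10 is O(b -> ¬q); even if O(¬q) held, inferring O(b) would be affirming the consequent — invalid.
No other premise forces O(b). An ideal world satisfying every premise can still have ¬b true, so F(¬b) is not derivable.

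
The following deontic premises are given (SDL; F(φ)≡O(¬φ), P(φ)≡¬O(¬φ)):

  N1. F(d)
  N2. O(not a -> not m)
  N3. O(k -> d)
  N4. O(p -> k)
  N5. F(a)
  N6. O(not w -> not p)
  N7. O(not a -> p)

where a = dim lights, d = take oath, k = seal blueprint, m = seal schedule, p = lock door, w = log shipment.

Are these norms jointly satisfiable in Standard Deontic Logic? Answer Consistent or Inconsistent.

Inconsistent

F(d) at premise 1 means O(not d).
The contrapositive of premise 3 (O(k -> d)) is O(not d -> not k), and O(not d) is already established, so O(not k).
Premise 4 is O(p -> k); contrapositively O(not k -> not p). Since O(not k) holds, K gives O(not p).
Premise 7, O(not a -> p), contraposes to O(not p -> a); with O(not p) we get O(a).
However, F(a) at premise 5 amounts to O(not a).
We now have both O(a) and O(not a) — a is simultaneously obligatory and forbidden, violating the D-axiom.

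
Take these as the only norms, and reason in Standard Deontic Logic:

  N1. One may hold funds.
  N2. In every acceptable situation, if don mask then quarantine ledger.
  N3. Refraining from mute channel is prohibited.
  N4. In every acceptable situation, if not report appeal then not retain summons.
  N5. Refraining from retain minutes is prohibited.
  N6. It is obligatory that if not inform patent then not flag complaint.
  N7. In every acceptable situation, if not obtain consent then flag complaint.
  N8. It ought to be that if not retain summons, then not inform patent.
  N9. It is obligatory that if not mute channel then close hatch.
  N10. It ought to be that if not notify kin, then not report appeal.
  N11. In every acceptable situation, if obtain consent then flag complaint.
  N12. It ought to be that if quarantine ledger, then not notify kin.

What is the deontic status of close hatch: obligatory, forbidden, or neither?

Premise 9 is O(¬mute_channel → close_hatch), but O(¬mute_channel) is not derivable from the premises, so it does not yield O(close_hatch).
No premise or chain of K-axiom applications forces O(close_hatch), and none forces O(¬close_hatch). So close_hatch is neither obligatory nor forbidden under these norms.

Neither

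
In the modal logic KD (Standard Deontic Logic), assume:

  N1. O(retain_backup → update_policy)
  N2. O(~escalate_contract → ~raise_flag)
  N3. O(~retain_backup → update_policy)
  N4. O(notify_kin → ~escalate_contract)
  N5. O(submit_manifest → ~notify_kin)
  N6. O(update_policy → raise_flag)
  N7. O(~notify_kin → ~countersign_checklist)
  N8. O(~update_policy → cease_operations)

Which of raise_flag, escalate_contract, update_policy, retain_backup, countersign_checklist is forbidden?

Premises 3 and 1 are O(~retain_backup → update_policy) and O(retain_backup → update_policy); every ideal world satisfies ~retain_backup or retain_backup, so in either case update_policy holds — hence O(update_policy).
Premise 6 is O(update_policy → raise_flag); since O(update_policy), deontic closure gives O(raise_flag).
Premise 2, O(~escalate_contract → ~raise_flag), contraposes to O(raise_flag → escalate_contract); with O(raise_flag) we get O(escalate_contract).
Premise 4 is O(notify_kin → ~escalate_contract); contrapositively O(escalate_contract → ~notify_kin). Since O(escalate_contract) holds, K gives O(~notify_kin).
From O(~notify_kin) and premise 7, O(~notify_kin → ~countersign_checklist), we obtain O(~countersign_checklist).
So O(~countersign_checklist) holds, i.e. countersign_checklist is forbidden. None of the other listed options is forbidden under the premises.

countersign_checklist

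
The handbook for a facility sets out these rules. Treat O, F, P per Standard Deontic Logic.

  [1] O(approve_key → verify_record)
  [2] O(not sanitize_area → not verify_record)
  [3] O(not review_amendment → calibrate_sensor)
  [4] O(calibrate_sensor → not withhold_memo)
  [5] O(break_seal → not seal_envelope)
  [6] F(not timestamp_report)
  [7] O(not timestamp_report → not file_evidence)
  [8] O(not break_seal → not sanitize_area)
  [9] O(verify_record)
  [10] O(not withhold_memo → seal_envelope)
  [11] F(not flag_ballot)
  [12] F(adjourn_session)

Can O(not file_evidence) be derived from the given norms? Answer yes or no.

Premise 7 is O(not timestamp_report → not file_evidence), but O(not timestamp_report) is not derivable from the premises, so it does not yield O(not file_evidence).
No other premise forces O(not file_evidence). An ideal world satisfying every premise can still have not file_evidence false, so O(not file_evidence) is not derivable.

No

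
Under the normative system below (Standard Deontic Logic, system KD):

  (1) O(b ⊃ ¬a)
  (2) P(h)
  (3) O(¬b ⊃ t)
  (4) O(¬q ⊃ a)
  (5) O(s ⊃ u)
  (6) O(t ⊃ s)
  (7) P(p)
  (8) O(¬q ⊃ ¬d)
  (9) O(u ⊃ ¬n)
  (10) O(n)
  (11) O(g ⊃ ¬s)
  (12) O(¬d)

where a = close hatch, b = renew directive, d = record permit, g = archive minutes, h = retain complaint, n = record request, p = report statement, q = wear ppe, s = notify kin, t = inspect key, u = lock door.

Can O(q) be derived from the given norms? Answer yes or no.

From premise 10 we have O(n).
Premise 9 is O(u ⊃ ¬n); contrapositively O(n ⊃ ¬u). Since O(n) holds, K gives O(¬u).
Premise 5 is O(s ⊃ u); contrapositively O(¬u ⊃ ¬s). Since O(¬u) holds, K gives O(¬s).
The contrapositive of premise 6 (O(t ⊃ s)) is O(¬s ⊃ ¬t), and O(¬s) is already established, so O(¬t).
Premise 3, O(¬b ⊃ t), contraposes to O(¬t ⊃ b); with O(¬t) we get O(b).
From O(b) and premise 1, O(b ⊃ ¬a), we obtain O(¬a).
The contrapositive of premise 4 (O(¬q ⊃ a)) is O(¬a ⊃ q), and O(¬a) is already established, so O(q).
Premises 2, 7, 8, 11, 12 do not contribute to this derivation.
So O(q) follows.

Yes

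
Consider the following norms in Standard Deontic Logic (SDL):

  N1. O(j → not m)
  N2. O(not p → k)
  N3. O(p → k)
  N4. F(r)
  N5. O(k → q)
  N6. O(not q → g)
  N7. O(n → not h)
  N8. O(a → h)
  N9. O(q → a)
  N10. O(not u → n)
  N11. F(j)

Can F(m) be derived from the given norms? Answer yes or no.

No

Premise 1 is O(j → not m), but O(j) is not derivable from the premises, so it does not yield O(not m).
No other premise forces O(not m). An ideal world satisfying every premise can still have m true, so F(m) is not derivable.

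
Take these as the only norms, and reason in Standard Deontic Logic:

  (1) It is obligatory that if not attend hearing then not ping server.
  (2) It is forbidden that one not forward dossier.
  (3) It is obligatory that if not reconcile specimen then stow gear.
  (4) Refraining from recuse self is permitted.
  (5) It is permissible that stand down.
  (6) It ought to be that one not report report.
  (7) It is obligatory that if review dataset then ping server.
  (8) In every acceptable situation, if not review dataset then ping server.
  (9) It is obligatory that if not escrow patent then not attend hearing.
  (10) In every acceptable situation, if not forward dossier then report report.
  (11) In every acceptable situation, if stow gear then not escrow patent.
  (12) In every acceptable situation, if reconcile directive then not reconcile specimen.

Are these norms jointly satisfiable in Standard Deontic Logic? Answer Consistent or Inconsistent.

Consistent

Premise 10 is O(¬forward_dossier → report_report), but O(¬forward_dossier) is not derivable from the premises, so it does not yield O(report_report).
So O(report_report) is not derivable, and the apparent clash with O(¬report_report) does not arise.
A world satisfying every obligation exists (e.g. attend_hearing=true, escrow_patent=true, forward_dossier=true, ping_server=true, reconcile_directive=false, reconcile_specimen=true, recuse_self=false, report_report=false, review_dataset=false, stand_down=false, stow_gear=false); no atom is both obligatory and forbidden, so the set is consistent.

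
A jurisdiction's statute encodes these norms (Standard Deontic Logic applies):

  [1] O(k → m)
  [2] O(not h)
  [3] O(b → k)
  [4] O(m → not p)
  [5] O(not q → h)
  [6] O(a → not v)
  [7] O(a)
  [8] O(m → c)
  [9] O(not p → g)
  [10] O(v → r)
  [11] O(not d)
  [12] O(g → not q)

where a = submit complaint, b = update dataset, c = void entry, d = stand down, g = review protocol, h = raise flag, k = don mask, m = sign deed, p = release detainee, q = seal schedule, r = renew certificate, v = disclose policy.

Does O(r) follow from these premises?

Premise 10 is O(v → r), but O(v) is not derivable from the premises, so it does not yield O(r).
No other premise forces O(r). An ideal world satisfying every premise can still have r false, so O(r) is not derivable.

No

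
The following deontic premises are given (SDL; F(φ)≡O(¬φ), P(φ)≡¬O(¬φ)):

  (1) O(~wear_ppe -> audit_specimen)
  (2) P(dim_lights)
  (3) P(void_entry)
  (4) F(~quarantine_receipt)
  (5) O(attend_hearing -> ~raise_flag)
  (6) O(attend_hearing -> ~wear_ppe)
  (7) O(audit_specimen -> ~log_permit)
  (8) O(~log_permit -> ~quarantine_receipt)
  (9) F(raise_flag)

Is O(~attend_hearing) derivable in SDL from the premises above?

Yes

Premise 4 is F(~quarantine_receipt), i.e. O(quarantine_receipt).
Premise 8 is O(~log_permit -> ~quarantine_receipt); contrapositively O(quarantine_receipt -> log_permit). Since O(quarantine_receipt) holds, K gives O(log_permit).
Premise 7 is O(audit_specimen -> ~log_permit); contrapositively O(log_permit -> ~audit_specimen). Since O(log_permit) holds, K gives O(~audit_specimen).
The contrapositive of premise 1 (O(~wear_ppe -> audit_specimen)) is O(~audit_specimen -> wear_ppe), and O(~audit_specimen) is already established, so O(wear_ppe).
The contrapositive of premise 6 (O(attend_hearing -> ~wear_ppe)) is O(wear_ppe -> ~attend_hearing), and O(wear_ppe) is already established, so O(~attend_hearing).
Premises 2, 3, 5, 9 do not contribute to this derivation.
So O(~attend_hearing) follows.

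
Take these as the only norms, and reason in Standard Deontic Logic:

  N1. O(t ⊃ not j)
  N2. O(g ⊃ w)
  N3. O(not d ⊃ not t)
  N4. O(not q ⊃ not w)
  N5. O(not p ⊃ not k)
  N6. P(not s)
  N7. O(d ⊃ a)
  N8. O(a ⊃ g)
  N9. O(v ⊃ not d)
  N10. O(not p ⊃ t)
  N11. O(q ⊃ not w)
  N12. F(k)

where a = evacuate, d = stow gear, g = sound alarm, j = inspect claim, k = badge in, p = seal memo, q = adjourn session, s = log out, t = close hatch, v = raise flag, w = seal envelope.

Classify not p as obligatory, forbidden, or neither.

Forbidden

By case analysis on q: premise 11 gives O(q ⊃ not w) and premise 4 gives O(not q ⊃ not w), so O(not w) either way.
Premise 2, O(g ⊃ w), contraposes to O(not w ⊃ not g); with O(not w) we get O(not g).
Premise 8, O(a ⊃ g), contraposes to O(not g ⊃ not a); with O(not g) we get O(not a).
Premise 7, O(d ⊃ a), contraposes to O(not a ⊃ not d); with O(not a) we get O(not d).
With premise 3, O(not d ⊃ not t), the K-axiom yields O(not t).
Premise 10, O(not p ⊃ t), contraposes to O(not t ⊃ p); with O(not t) we get O(p).
Premises 1, 5, 6, 9, 12 do not contribute to this derivation.
Thus O(p), which is F(not p): not p is forbidden.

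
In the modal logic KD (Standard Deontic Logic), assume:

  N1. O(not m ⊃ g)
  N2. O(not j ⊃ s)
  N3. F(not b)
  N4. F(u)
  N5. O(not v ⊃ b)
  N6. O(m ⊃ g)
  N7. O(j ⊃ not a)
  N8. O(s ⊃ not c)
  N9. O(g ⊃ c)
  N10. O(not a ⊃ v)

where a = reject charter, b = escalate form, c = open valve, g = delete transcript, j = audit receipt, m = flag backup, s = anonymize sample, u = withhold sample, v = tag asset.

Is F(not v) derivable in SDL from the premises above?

Yes

Premises 6 and 1 are O(m ⊃ g) and O(not m ⊃ g); every ideal world satisfies m or not m, so in either case g holds — hence O(g).
Applying K to premise 9 (O(g ⊃ c)) and O(g) yields O(c).
Premise 8 is O(s ⊃ not c); contrapositively O(c ⊃ not s). Since O(c) holds, K gives O(not s).
The contrapositive of premise 2 (O(not j ⊃ s)) is O(not s ⊃ j), and O(not s) is already established, so O(j).
Premise 7 is O(j ⊃ not a); since O(j), deontic closure gives O(not a).
From O(not a) and premise 10, O(not a ⊃ v), we obtain O(v).
Premises 3, 4, 5 do not contribute to this derivation.
So O(v) holds, i.e. F(not v). The claim follows.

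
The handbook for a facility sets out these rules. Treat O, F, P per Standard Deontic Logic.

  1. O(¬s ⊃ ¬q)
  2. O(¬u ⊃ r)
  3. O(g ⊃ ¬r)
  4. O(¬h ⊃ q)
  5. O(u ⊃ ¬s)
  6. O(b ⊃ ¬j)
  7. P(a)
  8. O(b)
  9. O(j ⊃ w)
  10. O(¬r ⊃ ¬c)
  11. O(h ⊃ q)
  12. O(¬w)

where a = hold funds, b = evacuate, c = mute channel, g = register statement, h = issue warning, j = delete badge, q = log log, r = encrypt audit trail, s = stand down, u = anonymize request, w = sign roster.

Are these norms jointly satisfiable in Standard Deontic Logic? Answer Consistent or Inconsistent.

Premise 9 is O(j ⊃ w), but O(j) is not derivable from the premises, so it does not yield O(w).
So O(w) is not derivable, and the apparent clash with O(¬w) does not arise.
A world satisfying every obligation exists (e.g. a=false, b=true, c=false, g=false, h=false, j=false, q=true, r=true, s=true, u=false, w=false); no atom is both obligatory and forbidden, so the set is consistent.

Consistent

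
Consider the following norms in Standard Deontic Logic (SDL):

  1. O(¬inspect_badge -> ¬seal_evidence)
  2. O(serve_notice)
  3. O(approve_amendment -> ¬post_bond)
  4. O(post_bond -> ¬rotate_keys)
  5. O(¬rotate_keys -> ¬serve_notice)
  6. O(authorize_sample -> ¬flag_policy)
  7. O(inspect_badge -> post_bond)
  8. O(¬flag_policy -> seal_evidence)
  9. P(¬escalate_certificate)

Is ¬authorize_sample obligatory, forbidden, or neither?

From premise 2 we have O(serve_notice).
Premise 5, O(¬rotate_keys -> ¬serve_notice), contraposes to O(serve_notice -> rotate_keys); with O(serve_notice) we get O(rotate_keys).
The contrapositive of premise 4 (O(post_bond -> ¬rotate_keys)) is O(rotate_keys -> ¬post_bond), and O(rotate_keys) is already established, so O(¬post_bond).
Premise 7, O(inspect_badge -> post_bond), contraposes to O(¬post_bond -> ¬inspect_badge); with O(¬post_bond) we get O(¬inspect_badge).
Premise 1 is O(¬inspect_badge -> ¬seal_evidence); since O(¬inspect_badge), deontic closure gives O(¬seal_evidence).
Premise 8, O(¬flag_policy -> seal_evidence), contraposes to O(¬seal_evidence -> flag_policy); with O(¬seal_evidence) we get O(flag_policy).
Premise 6, O(authorize_sample -> ¬flag_policy), contraposes to O(flag_policy -> ¬authorize_sample); with O(flag_policy) we get O(¬authorize_sample).
Premises 3, 9 do not contribute to this derivation.
Hence ¬authorize_sample is obligatory.

Obligatory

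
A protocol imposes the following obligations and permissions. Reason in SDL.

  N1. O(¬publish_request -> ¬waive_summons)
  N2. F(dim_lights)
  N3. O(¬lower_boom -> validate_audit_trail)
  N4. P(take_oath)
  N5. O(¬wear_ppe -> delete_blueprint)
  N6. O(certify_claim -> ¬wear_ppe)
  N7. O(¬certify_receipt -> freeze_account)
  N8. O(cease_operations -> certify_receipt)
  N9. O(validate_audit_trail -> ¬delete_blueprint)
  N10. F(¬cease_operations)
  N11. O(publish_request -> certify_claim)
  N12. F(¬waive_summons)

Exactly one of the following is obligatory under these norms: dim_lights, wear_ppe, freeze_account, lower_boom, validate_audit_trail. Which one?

Premise 12 is F(¬waive_summons), i.e. O(waive_summons).
Premise 1, O(¬publish_request -> ¬waive_summons), contraposes to O(waive_summons -> publish_request); with O(waive_summons) we get O(publish_request).
Premise 11 is O(publish_request -> certify_claim); since O(publish_request), deontic closure gives O(certify_claim).
With premise 6, O(certify_claim -> ¬wear_ppe), the K-axiom yields O(¬wear_ppe).
Premise 5 is O(¬wear_ppe -> delete_blueprint); since O(¬wear_ppe), deontic closure gives O(delete_blueprint).
The contrapositive of premise 9 (O(validate_audit_trail -> ¬delete_blueprint)) is O(delete_blueprint -> ¬validate_audit_trail), and O(delete_blueprint) is already established, so O(¬validate_audit_trail).
Premise 3 is O(¬lower_boom -> validate_audit_trail); contrapositively O(¬validate_audit_trail -> lower_boom). Since O(¬validate_audit_trail) holds, K gives O(lower_boom).
So O(lower_boom) holds — lower_boom is obligatory. None of the other listed options is made obligatory by any chain of premises.

lower_boom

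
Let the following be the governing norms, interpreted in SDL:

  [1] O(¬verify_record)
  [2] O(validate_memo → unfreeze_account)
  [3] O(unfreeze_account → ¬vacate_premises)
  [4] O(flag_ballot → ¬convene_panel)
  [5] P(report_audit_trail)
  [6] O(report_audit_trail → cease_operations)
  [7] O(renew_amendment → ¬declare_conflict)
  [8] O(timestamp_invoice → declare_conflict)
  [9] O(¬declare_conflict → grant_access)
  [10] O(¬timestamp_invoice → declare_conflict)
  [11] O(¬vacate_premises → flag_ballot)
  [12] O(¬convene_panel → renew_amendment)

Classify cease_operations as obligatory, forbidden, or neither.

Premise 6 is O(report_audit_trail → cease_operations), but O(report_audit_trail) is not derivable from the premises (the permission P(report_audit_trail) asserts only ¬O(¬report_audit_trail), not O(report_audit_trail)), so it does not yield O(cease_operations).
No premise or chain of K-axiom applications forces O(cease_operations), and none forces O(¬cease_operations). So cease_operations is neither obligatory nor forbidden under these norms.

Neither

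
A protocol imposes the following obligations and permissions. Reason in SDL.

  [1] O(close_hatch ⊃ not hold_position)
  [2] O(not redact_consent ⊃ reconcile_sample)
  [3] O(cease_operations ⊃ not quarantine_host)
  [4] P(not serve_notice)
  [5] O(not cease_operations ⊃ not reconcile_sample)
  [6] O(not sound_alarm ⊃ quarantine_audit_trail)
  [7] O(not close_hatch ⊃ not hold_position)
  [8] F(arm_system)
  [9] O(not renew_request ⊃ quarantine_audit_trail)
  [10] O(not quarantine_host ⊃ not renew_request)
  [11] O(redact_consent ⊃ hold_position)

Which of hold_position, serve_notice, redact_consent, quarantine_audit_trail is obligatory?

quarantine_audit_trail

By case analysis on close_hatch: premise 1 gives O(close_hatch ⊃ not hold_position) and premise 7 gives O(not close_hatch ⊃ not hold_position), so O(not hold_position) either way.
Premise 11, O(redact_consent ⊃ hold_position), contraposes to O(not hold_position ⊃ not redact_consent); with O(not hold_position) we get O(not redact_consent).
Applying K to premise 2 (O(not redact_consent ⊃ reconcile_sample)) and O(not redact_consent) yields O(reconcile_sample).
Premise 5 is O(not cease_operations ⊃ not reconcile_sample); contrapositively O(reconcile_sample ⊃ cease_operations). Since O(reconcile_sample) holds, K gives O(cease_operations).
With premise 3, O(cease_operations ⊃ not quarantine_host), the K-axiom yields O(not quarantine_host).
With premise 10, O(not quarantine_host ⊃ not renew_request), the K-axiom yields O(not renew_request).
Premise 9 is O(not renew_request ⊃ quarantine_audit_trail); since O(not renew_request), deontic closure gives O(quarantine_audit_trail).
So O(quarantine_audit_trail) holds — quarantine_audit_trail is obligatory. None of the other listed options is made obligatory by any chain of premises.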